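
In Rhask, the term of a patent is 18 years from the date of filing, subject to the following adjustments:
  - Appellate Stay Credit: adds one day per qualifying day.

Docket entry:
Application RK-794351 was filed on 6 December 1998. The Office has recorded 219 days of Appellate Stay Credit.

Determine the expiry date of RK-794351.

2017-07-13

Base term: filing date + 18 years → 6 December 2016.
Appellate Stay Credit: +219 days → 13 July 2017.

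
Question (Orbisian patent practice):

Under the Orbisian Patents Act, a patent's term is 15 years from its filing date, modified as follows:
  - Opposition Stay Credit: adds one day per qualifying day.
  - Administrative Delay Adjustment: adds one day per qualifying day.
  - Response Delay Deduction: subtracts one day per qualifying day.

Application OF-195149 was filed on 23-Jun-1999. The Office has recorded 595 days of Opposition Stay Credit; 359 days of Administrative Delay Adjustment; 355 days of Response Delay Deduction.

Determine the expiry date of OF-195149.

Base term: filing date + 15 years → 23 June 2014.
Opposition Stay Credit: +595 days → 8 February 2016.
Administrative Delay Adjustment: +359 days → 1 February 2017.
Response Delay Deduction: −355 days → 12 February 2016.

February 12, 2016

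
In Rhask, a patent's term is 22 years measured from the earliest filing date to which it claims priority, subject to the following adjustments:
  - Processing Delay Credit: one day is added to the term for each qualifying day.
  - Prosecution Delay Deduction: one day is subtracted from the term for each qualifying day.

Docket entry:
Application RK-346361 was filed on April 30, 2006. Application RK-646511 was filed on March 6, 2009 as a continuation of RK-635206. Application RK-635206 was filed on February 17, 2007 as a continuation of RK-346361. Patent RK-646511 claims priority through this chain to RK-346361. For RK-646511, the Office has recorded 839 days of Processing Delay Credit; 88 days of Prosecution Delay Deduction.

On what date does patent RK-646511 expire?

Earliest priority filing: 30 April 2006.
Base term: 30 April 2006 + 22 years → 30 April 2028.
Processing Delay Credit: +839 days → 17 August 2030.
Prosecution Delay Deduction: −88 days → 21 May 2030.

2030-05-21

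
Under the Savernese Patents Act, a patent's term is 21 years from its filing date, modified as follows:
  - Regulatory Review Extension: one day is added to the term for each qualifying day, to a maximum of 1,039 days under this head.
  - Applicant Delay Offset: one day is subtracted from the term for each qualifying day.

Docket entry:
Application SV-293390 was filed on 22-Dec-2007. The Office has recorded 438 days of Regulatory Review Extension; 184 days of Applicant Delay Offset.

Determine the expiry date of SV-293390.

Base term: filing date + 21 years → 22 December 2028.
Regulatory Review Extension: 438 days (within the 1039-day cap) → +438 days → 5 March 2030.
Applicant Delay Offset: −184 days → 2 September 2029.

September 2, 2029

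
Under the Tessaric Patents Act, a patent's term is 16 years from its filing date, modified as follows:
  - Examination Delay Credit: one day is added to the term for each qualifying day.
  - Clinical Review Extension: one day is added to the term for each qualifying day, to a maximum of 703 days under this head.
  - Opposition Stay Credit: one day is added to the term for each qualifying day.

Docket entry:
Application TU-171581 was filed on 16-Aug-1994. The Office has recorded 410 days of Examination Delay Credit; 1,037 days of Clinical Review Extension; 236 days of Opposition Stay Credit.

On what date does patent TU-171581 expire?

2014-04-26

Base term: filing date + 16 years → 16 August 2010.
Examination Delay Credit: +410 days → 30 September 2011.
Clinical Review Extension: 1037 days claimed exceeds the 703-day cap, so +703 days → 2 September 2013.
Opposition Stay Credit: +236 days → 26 April 2014.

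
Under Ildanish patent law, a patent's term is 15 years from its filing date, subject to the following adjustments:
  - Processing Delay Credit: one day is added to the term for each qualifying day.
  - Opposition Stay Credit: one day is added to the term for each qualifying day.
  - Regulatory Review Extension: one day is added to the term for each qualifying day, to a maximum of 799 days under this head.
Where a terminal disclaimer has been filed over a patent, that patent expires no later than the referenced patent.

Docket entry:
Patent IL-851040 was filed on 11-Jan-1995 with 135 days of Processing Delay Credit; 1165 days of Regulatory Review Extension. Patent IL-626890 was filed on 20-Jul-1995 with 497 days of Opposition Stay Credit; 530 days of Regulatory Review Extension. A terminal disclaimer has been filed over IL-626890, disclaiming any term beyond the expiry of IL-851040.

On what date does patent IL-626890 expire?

2012-08-02

Natural term of IL-626890:
  Base: filing + 15 years → 20 July 2010.
  Opposition Stay Credit: +497 days → 29 November 2011.
  Regulatory Review Extension: 530 days (within the 799-day cap) → +530 days → 12 May 2013.
Expiry of referenced patent IL-851040:
  Base: filing + 15 years → 11 January 2010.
  Processing Delay Credit: +135 days → 26 May 2010.
  Regulatory Review Extension: 1165 days claimed exceeds the 799-day cap, so +799 days → 2 August 2012.
Terminal disclaimer: IL-626890 expires on the earlier of 12 May 2013 and 2 August 2012.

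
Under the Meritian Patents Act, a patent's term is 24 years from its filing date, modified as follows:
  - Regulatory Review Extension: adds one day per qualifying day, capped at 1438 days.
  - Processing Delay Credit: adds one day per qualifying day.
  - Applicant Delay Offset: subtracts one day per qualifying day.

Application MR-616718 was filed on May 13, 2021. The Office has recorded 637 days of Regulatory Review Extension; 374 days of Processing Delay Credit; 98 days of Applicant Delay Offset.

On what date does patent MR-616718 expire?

2047-11-12

Base term: filing date + 24 years → 13 May 2045.
Regulatory Review Extension: 637 days (within the 1438-day cap) → +637 days → 9 February 2047.
Processing Delay Credit: +374 days → 18 February 2048.
Applicant Delay Offset: −98 days → 12 November 2047.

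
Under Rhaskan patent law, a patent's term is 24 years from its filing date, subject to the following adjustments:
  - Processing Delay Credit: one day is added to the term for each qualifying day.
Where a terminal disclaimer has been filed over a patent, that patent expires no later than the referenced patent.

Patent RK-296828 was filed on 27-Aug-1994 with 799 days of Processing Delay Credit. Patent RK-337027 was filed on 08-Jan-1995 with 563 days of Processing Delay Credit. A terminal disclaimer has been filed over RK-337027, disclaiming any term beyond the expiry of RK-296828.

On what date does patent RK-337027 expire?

Natural term of RK-337027:
  Base: filing + 24 years → 8 January 2019.
  Processing Delay Credit: +563 days → 24 July 2020.
Expiry of referenced patent RK-296828:
  Base: filing + 24 years → 27 August 2018.
  Processing Delay Credit: +799 days → 3 November 2020.
Terminal disclaimer: RK-337027 expires on the earlier of 24 July 2020 and 3 November 2020.

2020-07-24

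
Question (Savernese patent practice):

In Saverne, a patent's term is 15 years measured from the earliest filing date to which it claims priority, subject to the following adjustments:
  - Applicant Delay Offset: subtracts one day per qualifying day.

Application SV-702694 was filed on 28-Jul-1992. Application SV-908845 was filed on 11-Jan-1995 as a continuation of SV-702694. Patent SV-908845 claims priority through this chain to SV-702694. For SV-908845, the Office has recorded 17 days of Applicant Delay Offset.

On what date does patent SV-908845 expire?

Earliest priority filing: 28 July 1992.
Base term: 28 July 1992 + 15 years → 28 July 2007.
Applicant Delay Offset: −17 days → 11 July 2007.

July 11, 2007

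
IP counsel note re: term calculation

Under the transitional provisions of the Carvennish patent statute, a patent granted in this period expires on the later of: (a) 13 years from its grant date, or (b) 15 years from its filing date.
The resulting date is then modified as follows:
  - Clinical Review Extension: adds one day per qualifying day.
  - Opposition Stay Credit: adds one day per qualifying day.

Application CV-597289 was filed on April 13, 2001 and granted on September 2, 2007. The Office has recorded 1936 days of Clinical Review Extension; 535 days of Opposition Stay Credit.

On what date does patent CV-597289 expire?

(a) grant + 13 years → 2 September 2020.
(b) filing + 15 years → 13 April 2016.
Later of the two: 2 September 2020.
Clinical Review Extension: +1936 days → 21 December 2025.
Opposition Stay Credit: +535 days → 9 June 2027.

2027-06-09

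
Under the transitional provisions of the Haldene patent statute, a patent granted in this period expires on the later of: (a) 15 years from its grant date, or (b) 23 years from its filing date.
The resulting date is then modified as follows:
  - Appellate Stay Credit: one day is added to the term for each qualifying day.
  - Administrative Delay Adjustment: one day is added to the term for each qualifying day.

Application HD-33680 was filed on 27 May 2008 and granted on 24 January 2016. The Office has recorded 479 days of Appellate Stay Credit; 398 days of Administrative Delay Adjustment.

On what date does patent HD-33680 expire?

(a) grant + 15 years → 24 January 2031.
(b) filing + 23 years → 27 May 2031.
Later of the two: 27 May 2031.
Appellate Stay Credit: +479 days → 17 September 2032.
Administrative Delay Adjustment: +398 days → 20 October 2033.

October 20, 2033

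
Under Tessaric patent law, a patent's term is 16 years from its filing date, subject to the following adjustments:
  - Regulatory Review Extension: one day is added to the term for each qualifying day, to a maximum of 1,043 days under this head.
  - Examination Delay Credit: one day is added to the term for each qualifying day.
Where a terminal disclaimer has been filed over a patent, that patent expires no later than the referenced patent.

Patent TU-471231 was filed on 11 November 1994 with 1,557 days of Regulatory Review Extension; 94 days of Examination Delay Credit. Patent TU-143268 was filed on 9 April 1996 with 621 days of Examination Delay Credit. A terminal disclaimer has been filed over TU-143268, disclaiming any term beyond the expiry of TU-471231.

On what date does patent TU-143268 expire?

Natural term of TU-143268:
  Base: filing + 16 years → 9 April 2012.
  Examination Delay Credit: +621 days → 21 December 2013.
Expiry of referenced patent TU-471231:
  Base: filing + 16 years → 11 November 2010.
  Regulatory Review Extension: 1557 days claimed exceeds the 1043-day cap, so +1043 days → 19 September 2013.
  Examination Delay Credit: +94 days → 22 December 2013.
Terminal disclaimer: TU-143268 expires on the earlier of 21 December 2013 and 22 December 2013.

December 21, 2013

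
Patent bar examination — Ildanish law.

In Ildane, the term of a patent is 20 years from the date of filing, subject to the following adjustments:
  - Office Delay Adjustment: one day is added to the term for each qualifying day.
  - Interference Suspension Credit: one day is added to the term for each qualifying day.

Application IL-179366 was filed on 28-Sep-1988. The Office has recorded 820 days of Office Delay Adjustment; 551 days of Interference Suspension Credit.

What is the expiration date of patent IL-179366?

Base term: filing date + 20 years → 28 September 2008.
Office Delay Adjustment: +820 days → 27 December 2010.
Interference Suspension Credit: +551 days → 30 June 2012.

2012-06-30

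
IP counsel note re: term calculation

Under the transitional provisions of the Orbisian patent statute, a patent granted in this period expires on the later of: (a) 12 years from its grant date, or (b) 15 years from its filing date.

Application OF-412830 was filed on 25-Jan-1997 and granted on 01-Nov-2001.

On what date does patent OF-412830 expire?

(a) grant + 12 years → 1 November 2013.
(b) filing + 15 years → 25 January 2012.
Later of the two: 1 November 2013.

November 1, 2013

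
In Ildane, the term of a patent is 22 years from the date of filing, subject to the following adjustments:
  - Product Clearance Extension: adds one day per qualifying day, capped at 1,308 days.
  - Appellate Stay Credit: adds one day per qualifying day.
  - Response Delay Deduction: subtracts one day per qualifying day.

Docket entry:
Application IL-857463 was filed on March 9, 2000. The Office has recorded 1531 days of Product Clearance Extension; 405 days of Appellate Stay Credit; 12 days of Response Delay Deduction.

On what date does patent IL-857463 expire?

Base term: filing date + 22 years → 9 March 2022.
Product Clearance Extension: 1531 days claimed exceeds the 1308-day cap, so +1308 days → 7 October 2025.
Appellate Stay Credit: +405 days → 16 November 2026.
Response Delay Deduction: −12 days → 4 November 2026.

November 4, 2026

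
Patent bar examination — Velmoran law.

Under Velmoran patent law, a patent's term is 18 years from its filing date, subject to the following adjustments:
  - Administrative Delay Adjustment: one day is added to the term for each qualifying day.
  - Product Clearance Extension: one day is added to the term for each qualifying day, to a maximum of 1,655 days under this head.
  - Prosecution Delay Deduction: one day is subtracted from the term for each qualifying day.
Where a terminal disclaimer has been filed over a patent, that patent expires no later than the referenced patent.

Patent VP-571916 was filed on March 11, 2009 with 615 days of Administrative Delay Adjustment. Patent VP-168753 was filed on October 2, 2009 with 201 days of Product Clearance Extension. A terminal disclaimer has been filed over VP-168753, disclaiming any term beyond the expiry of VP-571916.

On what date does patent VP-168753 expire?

April 20, 2028

Natural term of VP-168753:
  Base: filing + 18 years → 2 October 2027.
  Product Clearance Extension: 201 days (within the 1655-day cap) → +201 days → 20 April 2028.
Expiry of referenced patent VP-571916:
  Base: filing + 18 years → 11 March 2027.
  Administrative Delay Adjustment: +615 days → 15 November 2028.
Terminal disclaimer: VP-168753 expires on the earlier of 20 April 2028 and 15 November 2028.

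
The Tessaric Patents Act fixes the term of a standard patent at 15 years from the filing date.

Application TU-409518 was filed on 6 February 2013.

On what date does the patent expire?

2028-02-06

Filing date + 15 years → 6 February 2028.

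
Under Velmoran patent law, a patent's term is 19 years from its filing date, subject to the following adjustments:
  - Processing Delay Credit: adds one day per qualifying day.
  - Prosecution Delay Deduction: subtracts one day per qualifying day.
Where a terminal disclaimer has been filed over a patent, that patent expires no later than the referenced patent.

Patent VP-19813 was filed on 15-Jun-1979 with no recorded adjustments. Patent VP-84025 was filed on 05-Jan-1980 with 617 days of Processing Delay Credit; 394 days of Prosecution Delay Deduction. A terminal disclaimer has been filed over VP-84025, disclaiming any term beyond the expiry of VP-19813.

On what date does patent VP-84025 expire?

June 15, 1998

Natural term of VP-84025:
  Base: filing + 19 years → 5 January 1999.
  Processing Delay Credit: +617 days → 13 September 2000.
  Prosecution Delay Deduction: −394 days → 16 August 1999.
Expiry of referenced patent VP-19813:
  Base: filing + 19 years → 15 June 1998.
Terminal disclaimer: VP-84025 expires on the earlier of 16 August 1999 and 15 June 1998.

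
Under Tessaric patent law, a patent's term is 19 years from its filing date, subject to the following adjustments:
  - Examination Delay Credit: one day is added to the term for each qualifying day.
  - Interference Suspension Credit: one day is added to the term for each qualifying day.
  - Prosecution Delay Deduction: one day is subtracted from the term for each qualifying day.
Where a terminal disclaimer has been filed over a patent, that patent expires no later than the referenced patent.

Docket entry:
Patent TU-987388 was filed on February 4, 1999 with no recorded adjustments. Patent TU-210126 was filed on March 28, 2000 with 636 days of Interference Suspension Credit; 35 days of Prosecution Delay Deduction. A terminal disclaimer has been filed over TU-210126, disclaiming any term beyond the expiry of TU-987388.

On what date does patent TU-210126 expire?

Natural term of TU-210126:
  Base: filing + 19 years → 28 March 2019.
  Interference Suspension Credit: +636 days → 23 December 2020.
  Prosecution Delay Deduction: −35 days → 18 November 2020.
Expiry of referenced patent TU-987388:
  Base: filing + 19 years → 4 February 2018.
Terminal disclaimer: TU-210126 expires on the earlier of 18 November 2020 and 4 February 2018.

February 4, 2018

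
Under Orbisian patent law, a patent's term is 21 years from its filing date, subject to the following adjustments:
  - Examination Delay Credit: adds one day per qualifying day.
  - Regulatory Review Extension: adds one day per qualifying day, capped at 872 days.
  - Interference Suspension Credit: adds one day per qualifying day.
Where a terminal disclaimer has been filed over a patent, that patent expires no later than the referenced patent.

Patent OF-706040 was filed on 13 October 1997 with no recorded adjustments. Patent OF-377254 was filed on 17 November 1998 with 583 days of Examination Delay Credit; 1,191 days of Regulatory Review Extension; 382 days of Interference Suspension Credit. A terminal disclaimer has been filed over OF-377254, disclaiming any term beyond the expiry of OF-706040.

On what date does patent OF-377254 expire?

2018-10-13

Natural term of OF-377254:
  Base: filing + 21 years → 17 November 2019.
  Examination Delay Credit: +583 days → 22 June 2021.
  Regulatory Review Extension: 1191 days claimed exceeds the 872-day cap, so +872 days → 11 November 2023.
  Interference Suspension Credit: +382 days → 27 November 2024.
Expiry of referenced patent OF-706040:
  Base: filing + 21 years → 13 October 2018.
Terminal disclaimer: OF-377254 expires on the earlier of 27 November 2024 and 13 October 2018.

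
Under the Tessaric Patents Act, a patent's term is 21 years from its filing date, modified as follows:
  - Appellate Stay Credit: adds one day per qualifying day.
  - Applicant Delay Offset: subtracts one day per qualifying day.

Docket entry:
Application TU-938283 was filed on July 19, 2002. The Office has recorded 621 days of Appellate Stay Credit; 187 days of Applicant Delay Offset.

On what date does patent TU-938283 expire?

Base term: filing date + 21 years → 19 July 2023.
Appellate Stay Credit: +621 days → 31 March 2025.
Applicant Delay Offset: −187 days → 25 September 2024.

2024-09-25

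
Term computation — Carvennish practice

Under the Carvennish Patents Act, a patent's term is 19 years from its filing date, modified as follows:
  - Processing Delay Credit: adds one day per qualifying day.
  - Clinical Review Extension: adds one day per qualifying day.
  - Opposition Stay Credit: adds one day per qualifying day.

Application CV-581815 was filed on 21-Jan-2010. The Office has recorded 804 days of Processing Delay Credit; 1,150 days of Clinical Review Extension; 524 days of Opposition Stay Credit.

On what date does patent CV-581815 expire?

2035-11-04

Base term: filing date + 19 years → 21 January 2029.
Processing Delay Credit: +804 days → 5 April 2031.
Clinical Review Extension: +1150 days → 29 May 2034.
Opposition Stay Credit: +524 days → 4 November 2035.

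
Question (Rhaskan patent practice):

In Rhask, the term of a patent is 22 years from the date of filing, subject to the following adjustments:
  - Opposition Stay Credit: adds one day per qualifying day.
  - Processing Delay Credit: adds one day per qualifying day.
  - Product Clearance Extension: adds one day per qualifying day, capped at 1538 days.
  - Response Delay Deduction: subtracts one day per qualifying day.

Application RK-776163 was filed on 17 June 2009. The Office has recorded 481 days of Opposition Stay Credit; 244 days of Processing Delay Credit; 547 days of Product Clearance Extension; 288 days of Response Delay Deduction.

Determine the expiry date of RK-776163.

Base term: filing date + 22 years → 17 June 2031.
Opposition Stay Credit: +481 days → 10 October 2032.
Processing Delay Credit: +244 days → 11 June 2033.
Product Clearance Extension: 547 days (within the 1538-day cap) → +547 days → 10 December 2034.
Response Delay Deduction: −288 days → 25 February 2034.

February 25, 2034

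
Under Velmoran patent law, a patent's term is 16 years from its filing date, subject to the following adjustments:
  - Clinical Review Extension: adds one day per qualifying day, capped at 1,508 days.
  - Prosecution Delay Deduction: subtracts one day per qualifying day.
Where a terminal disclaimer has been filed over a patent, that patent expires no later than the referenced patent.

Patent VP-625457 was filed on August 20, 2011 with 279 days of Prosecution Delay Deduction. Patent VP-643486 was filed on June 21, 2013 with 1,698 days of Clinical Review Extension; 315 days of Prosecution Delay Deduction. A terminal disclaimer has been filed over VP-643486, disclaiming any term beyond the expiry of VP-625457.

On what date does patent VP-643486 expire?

November 14, 2026

Natural term of VP-643486:
  Base: filing + 16 years → 21 June 2029.
  Clinical Review Extension: 1698 days claimed exceeds the 1508-day cap, so +1508 days → 7 August 2033.
  Prosecution Delay Deduction: −315 days → 26 September 2032.
Expiry of referenced patent VP-625457:
  Base: filing + 16 years → 20 August 2027.
  Prosecution Delay Deduction: −279 days → 14 November 2026.
Terminal disclaimer: VP-643486 expires on the earlier of 26 September 2032 and 14 November 2026.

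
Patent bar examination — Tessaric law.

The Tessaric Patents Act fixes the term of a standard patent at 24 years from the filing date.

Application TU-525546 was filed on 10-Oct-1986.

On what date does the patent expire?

Filing date + 24 years → 10 October 2010.

October 10, 2010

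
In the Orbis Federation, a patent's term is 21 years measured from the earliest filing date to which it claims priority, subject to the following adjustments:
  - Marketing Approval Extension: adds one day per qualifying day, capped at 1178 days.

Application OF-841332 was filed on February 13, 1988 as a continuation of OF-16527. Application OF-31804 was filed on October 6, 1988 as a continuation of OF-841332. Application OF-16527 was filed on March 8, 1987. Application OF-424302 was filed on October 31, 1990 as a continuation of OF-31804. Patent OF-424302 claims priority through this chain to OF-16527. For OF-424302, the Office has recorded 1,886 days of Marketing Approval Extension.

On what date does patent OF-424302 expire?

May 30, 2011

Earliest priority filing: 8 March 1987.
Base term: 8 March 1987 + 21 years → 8 March 2008.
Marketing Approval Extension: 1886 days claimed exceeds the 1178-day cap, so +1178 days → 30 May 2011.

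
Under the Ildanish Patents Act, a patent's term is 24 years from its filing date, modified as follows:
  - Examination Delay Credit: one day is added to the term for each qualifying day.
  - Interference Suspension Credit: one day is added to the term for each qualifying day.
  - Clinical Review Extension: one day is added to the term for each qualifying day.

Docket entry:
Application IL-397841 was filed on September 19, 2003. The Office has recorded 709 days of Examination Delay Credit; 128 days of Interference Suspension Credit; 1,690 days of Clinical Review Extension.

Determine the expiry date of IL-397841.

August 20, 2034

Base term: filing date + 24 years → 19 September 2027.
Examination Delay Credit: +709 days → 28 August 2029.
Interference Suspension Credit: +128 days → 3 January 2030.
Clinical Review Extension: +1690 days → 20 August 2034.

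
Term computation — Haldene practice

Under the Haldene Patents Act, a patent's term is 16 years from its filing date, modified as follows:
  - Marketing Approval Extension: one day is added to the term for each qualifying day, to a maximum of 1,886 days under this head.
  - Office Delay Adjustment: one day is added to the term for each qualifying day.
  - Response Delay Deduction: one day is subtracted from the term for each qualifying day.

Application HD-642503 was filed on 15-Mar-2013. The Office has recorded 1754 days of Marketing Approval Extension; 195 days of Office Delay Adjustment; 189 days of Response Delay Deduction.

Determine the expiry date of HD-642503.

January 8, 2034

Base term: filing date + 16 years → 15 March 2029.
Marketing Approval Extension: 1754 days (within the 1886-day cap) → +1754 days → 2 January 2034.
Office Delay Adjustment: +195 days → 16 July 2034.
Response Delay Deduction: −189 days → 8 January 2034.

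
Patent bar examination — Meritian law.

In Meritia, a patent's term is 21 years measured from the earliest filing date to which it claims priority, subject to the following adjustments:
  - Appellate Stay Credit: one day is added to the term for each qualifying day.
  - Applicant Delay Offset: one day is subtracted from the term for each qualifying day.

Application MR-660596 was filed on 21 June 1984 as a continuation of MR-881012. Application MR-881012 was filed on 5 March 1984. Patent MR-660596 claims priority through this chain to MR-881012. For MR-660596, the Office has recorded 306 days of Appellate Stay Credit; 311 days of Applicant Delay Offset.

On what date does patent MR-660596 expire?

February 28, 2005

Earliest priority filing: 5 March 1984.
Base term: 5 March 1984 + 21 years → 5 March 2005.
Appellate Stay Credit: +306 days → 5 January 2006.
Applicant Delay Offset: −311 days → 28 February 2005.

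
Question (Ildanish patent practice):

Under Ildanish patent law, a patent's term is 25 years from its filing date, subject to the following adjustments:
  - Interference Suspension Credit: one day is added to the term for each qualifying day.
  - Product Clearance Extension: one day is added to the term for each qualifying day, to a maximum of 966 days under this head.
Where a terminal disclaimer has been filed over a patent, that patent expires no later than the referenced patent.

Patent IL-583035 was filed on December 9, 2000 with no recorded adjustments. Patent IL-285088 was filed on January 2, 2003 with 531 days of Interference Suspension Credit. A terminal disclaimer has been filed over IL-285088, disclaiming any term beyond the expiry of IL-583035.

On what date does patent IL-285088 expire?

Natural term of IL-285088:
  Base: filing + 25 years → 2 January 2028.
  Interference Suspension Credit: +531 days → 16 June 2029.
Expiry of referenced patent IL-583035:
  Base: filing + 25 years → 9 December 2025.
Terminal disclaimer: IL-285088 expires on the earlier of 16 June 2029 and 9 December 2025.

December 9, 2025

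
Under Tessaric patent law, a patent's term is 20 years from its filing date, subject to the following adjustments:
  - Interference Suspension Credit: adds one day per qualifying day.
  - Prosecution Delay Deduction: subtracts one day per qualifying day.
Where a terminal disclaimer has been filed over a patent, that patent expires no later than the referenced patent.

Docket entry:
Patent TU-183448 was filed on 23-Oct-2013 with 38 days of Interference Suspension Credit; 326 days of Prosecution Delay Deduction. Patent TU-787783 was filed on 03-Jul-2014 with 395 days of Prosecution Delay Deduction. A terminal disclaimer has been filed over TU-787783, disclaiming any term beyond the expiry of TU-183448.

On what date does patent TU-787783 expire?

2033-01-08

Natural term of TU-787783:
  Base: filing + 20 years → 3 July 2034.
  Prosecution Delay Deduction: −395 days → 3 June 2033.
Expiry of referenced patent TU-183448:
  Base: filing + 20 years → 23 October 2033.
  Interference Suspension Credit: +38 days → 30 November 2033.
  Prosecution Delay Deduction: −326 days → 8 January 2033.
Terminal disclaimer: TU-787783 expires on the earlier of 3 June 2033 and 8 January 2033.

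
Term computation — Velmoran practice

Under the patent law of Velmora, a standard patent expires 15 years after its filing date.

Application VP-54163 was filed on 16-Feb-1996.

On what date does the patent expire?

2011-02-16

Filing date + 15 years → 16 February 2011.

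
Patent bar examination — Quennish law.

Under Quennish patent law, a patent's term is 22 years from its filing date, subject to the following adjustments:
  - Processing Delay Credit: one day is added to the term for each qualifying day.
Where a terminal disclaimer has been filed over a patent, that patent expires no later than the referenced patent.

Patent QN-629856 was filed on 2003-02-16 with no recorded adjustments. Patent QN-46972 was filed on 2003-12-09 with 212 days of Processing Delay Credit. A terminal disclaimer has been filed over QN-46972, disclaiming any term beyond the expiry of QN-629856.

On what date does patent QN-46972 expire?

Natural term of QN-46972:
  Base: filing + 22 years → 9 December 2025.
  Processing Delay Credit: +212 days → 9 July 2026.
Expiry of referenced patent QN-629856:
  Base: filing + 22 years → 16 February 2025.
Terminal disclaimer: QN-46972 expires on the earlier of 9 July 2026 and 16 February 2025.

February 16, 2025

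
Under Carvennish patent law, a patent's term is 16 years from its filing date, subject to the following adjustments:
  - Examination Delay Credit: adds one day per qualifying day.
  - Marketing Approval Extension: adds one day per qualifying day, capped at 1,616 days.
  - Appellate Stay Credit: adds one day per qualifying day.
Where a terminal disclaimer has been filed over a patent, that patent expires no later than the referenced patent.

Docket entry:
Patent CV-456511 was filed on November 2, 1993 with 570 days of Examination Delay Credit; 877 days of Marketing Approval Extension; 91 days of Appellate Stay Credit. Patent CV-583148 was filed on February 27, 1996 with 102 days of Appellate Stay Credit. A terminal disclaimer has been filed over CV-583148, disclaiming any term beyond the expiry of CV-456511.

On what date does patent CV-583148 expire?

Natural term of CV-583148:
  Base: filing + 16 years → 27 February 2012.
  Appellate Stay Credit: +102 days → 8 June 2012.
Expiry of referenced patent CV-456511:
  Base: filing + 16 years → 2 November 2009.
  Examination Delay Credit: +570 days → 26 May 2011.
  Marketing Approval Extension: 877 days (within the 1616-day cap) → +877 days → 19 October 2013.
  Appellate Stay Credit: +91 days → 18 January 2014.
Terminal disclaimer: CV-583148 expires on the earlier of 8 June 2012 and 18 January 2014.

June 8, 2012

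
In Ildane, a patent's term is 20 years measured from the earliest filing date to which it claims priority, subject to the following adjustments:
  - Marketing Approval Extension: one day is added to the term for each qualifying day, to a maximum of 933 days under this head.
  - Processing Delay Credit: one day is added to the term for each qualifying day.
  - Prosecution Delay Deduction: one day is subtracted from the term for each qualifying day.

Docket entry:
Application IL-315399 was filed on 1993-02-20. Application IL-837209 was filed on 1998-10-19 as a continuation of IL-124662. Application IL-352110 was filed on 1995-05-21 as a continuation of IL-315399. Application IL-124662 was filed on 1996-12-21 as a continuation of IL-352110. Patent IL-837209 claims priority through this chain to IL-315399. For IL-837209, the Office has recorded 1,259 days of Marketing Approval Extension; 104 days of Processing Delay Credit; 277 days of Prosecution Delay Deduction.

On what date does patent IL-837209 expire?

2015-03-22

Earliest priority filing: 20 February 1993.
Base term: 20 February 1993 + 20 years → 20 February 2013.
Marketing Approval Extension: 1259 days claimed exceeds the 933-day cap, so +933 days → 11 September 2015.
Processing Delay Credit: +104 days → 24 December 2015.
Prosecution Delay Deduction: −277 days → 22 March 2015.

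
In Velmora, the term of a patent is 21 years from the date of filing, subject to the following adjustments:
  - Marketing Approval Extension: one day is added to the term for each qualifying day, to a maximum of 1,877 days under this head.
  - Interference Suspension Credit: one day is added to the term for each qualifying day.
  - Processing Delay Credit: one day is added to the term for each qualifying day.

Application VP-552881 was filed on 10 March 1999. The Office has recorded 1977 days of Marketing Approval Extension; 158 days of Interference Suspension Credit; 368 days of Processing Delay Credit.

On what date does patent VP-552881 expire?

October 8, 2026

Base term: filing date + 21 years → 10 March 2020.
Marketing Approval Extension: 1977 days claimed exceeds the 1877-day cap, so +1877 days → 30 April 2025.
Interference Suspension Credit: +158 days → 5 October 2025.
Processing Delay Credit: +368 days → 8 October 2026.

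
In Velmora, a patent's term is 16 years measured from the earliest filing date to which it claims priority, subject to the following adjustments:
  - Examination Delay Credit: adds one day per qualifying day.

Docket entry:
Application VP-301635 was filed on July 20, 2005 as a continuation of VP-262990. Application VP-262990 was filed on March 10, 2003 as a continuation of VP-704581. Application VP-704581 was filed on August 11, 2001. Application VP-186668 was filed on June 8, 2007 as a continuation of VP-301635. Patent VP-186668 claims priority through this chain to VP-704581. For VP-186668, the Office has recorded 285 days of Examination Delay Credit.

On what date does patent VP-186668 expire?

May 23, 2018

Earliest priority filing: 11 August 2001.
Base term: 11 August 2001 + 16 years → 11 August 2017.
Examination Delay Credit: +285 days → 23 May 2018.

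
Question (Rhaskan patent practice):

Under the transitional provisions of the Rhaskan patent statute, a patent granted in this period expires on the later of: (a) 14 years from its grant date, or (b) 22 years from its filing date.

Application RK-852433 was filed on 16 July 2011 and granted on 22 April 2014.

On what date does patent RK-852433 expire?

July 16, 2033

(a) grant + 14 years → 22 April 2028.
(b) filing + 22 years → 16 July 2033.
Later of the two: 16 July 2033.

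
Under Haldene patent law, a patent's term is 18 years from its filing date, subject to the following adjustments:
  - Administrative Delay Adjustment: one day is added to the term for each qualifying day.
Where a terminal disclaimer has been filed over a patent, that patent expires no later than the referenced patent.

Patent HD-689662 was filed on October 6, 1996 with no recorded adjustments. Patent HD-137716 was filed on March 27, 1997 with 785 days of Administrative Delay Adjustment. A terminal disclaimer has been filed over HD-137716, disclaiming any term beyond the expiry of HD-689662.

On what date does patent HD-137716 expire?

Natural term of HD-137716:
  Base: filing + 18 years → 27 March 2015.
  Administrative Delay Adjustment: +785 days → 20 May 2017.
Expiry of referenced patent HD-689662:
  Base: filing + 18 years → 6 October 2014.
Terminal disclaimer: HD-137716 expires on the earlier of 20 May 2017 and 6 October 2014.

2014-10-06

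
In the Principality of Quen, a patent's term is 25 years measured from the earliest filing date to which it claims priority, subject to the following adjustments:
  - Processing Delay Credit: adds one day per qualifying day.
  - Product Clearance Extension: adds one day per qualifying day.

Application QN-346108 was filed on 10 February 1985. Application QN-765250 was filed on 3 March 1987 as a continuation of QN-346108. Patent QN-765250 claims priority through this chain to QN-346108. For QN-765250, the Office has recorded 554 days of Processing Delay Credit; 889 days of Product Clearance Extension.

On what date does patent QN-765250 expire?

Earliest priority filing: 10 February 1985.
Base term: 10 February 1985 + 25 years → 10 February 2010.
Processing Delay Credit: +554 days → 18 August 2011.
Product Clearance Extension: +889 days → 23 January 2014.

2014-01-23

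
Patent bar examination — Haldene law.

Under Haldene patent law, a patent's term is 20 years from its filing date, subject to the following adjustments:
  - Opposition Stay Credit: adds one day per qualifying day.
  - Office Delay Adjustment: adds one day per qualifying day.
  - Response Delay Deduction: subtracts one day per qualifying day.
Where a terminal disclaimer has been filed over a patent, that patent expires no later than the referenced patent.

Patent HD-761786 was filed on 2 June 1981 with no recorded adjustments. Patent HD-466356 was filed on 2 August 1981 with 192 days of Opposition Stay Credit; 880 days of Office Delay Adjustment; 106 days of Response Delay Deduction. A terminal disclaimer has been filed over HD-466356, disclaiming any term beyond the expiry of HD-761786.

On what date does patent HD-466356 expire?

Natural term of HD-466356:
  Base: filing + 20 years → 2 August 2001.
  Opposition Stay Credit: +192 days → 10 February 2002.
  Office Delay Adjustment: +880 days → 9 July 2004.
  Response Delay Deduction: −106 days → 25 March 2004.
Expiry of referenced patent HD-761786:
  Base: filing + 20 years → 2 June 2001.
Terminal disclaimer: HD-466356 expires on the earlier of 25 March 2004 and 2 June 2001.

June 2, 2001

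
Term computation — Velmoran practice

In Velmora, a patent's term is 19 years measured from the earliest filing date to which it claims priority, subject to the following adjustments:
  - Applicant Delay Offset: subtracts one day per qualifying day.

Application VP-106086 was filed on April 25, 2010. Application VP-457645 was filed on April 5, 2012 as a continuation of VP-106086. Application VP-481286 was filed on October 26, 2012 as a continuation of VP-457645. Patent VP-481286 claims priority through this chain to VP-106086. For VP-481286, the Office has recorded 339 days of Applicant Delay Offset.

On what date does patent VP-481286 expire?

2028-05-21

Earliest priority filing: 25 April 2010.
Base term: 25 April 2010 + 19 years → 25 April 2029.
Applicant Delay Offset: −339 days → 21 May 2028.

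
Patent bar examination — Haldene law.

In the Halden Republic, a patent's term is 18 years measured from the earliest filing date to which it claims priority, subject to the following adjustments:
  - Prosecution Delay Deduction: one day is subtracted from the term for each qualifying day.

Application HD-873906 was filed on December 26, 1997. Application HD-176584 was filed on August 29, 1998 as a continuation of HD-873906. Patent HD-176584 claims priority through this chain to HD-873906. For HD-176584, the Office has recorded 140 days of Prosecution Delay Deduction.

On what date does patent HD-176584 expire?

August 8, 2015

Earliest priority filing: 26 December 1997.
Base term: 26 December 1997 + 18 years → 26 December 2015.
Prosecution Delay Deduction: −140 days → 8 August 2015.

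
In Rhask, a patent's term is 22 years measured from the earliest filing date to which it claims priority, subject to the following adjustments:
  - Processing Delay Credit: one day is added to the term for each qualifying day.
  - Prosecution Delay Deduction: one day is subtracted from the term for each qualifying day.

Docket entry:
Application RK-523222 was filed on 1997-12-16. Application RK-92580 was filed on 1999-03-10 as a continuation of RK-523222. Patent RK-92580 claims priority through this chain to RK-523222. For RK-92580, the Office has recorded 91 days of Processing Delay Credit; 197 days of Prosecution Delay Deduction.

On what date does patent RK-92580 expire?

Earliest priority filing: 16 December 1997.
Base term: 16 December 1997 + 22 years → 16 December 2019.
Processing Delay Credit: +91 days → 16 March 2020.
Prosecution Delay Deduction: −197 days → 1 September 2019.

September 1, 2019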